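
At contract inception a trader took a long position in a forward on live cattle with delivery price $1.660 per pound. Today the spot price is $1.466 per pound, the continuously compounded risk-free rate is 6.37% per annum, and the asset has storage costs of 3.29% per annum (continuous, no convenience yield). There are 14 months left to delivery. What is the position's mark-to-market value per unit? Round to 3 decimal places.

Current fair forward for the remaining 14 months: F = S·e^((r + u)·T), (r + u) = 0.0637 + 0.0329 = 0.0966
F = 1.466 · e^(0.0966 × 14/12) = 1.466 × 1.119296 = 1.6409
Value of long forward = (F − K)·e^(−rT) = (1.6409 − 1.660) · e^(−0.0637·14/12)
= -0.0191 × 0.928378 = -0.018

-$0.018 per pound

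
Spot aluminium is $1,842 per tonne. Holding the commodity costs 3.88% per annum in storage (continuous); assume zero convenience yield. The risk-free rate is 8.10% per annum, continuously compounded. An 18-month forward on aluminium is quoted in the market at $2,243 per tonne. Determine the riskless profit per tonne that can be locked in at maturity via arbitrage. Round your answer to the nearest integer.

$38 per tonne

Fair forward: F* = S·e^(carry·T), with carry = (r + u) = 0.0810 + 0.0388 = 0.1198
F* = 1842 · e^(0.1198 × 18/12) = 1842 · e^0.179700 = 1842 × 1.196858 = $2204.6124
Market $2243 > fair $2204.6124: forward overpriced → cash-and-carry (buy spot, short the forward).
At maturity, profit = |F_mkt − F*| = |2243 − 2204.6124| = $38 per tonne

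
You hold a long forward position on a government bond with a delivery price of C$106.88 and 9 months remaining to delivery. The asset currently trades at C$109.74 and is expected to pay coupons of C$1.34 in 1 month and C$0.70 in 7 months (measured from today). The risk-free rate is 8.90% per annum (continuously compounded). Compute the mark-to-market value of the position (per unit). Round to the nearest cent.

PV(remaining coupons) I = 1.34·e^(−0.0890·1/12) + 0.70·e^(−0.0890·7/12) = 1.9947
Current forward F = (S − I)·e^(rT) = (109.74 − 1.9947)·e^(0.0890·9/12) = 107.7453 × 1.069028 = 115.1827
Value (long) = (F − K)·e^(−rT) = (115.1827 − 106.88) × 0.935429 = 7.7666
Value = C$7.77

C$7.77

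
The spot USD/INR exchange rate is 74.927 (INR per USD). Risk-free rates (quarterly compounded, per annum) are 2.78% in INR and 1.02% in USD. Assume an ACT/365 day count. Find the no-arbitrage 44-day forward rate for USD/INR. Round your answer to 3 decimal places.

By covered interest parity, F = S · (1+r_INR/4)^(4T) / (1+r_USD/4)^(4T)
= 74.927 × 1.003345 / 1.001229 = 74.927 × 1.002113
F = 75.085 INR per USD

75.085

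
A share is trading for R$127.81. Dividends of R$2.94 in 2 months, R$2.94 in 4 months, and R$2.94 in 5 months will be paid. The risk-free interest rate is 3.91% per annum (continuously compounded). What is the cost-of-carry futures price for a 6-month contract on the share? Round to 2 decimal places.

R$121.45

PV(dividends) I = 2.94·e^(−0.0391·2/12) + 2.94·e^(−0.0391·4/12) + 2.94·e^(−0.0391·5/12)
I = 2.9209 + 2.9019 + 2.8925 = 8.7153
F = (S − I)·e^(rT) = (127.81 − 8.7153) · e^(0.0391·6/12)
= 119.0947 · e^0.019550 = 119.0947 × 1.019742 = R$121.45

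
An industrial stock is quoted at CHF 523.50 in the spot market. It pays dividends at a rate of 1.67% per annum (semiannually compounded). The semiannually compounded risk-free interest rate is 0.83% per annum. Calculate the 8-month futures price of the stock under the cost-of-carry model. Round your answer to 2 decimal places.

F = S · (1+r/2)^(2T) / (1+q/2)^(2T)
= 523.50 × 1.005537 / 1.011149 = 523.50 × 0.994450
F = CHF 520.59

CHF 520.59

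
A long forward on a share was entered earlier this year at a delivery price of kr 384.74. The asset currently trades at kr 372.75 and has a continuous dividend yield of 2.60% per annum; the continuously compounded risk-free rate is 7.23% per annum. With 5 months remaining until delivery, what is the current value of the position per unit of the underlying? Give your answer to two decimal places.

-kr 4.59

Current fair forward for the remaining 5 months: F = S·e^((r − q)·T), (r − q) = 0.0723 − 0.0260 = 0.0463
F = 372.75 · e^(0.0463 × 5/12) = 372.75 × 1.019479 = 380.0108
Value of long forward = (F − K)·e^(−rT) = (380.0108 − 384.74) · e^(−0.0723·5/12)
= -4.7292 × 0.970324 = -4.59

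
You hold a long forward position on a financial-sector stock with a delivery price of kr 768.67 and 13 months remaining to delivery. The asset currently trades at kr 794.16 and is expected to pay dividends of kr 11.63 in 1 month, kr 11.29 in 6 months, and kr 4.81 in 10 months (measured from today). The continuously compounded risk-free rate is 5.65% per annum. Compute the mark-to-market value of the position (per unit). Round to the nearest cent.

kr 43.99

PV(remaining dividends) I = 11.63·e^(−0.0565·1/12) + 11.29·e^(−0.0565·6/12) + 4.81·e^(−0.0565·10/12) = 27.1397
Current forward F = (S − I)·e^(rT) = (794.16 − 27.1397)·e^(0.0565·13/12) = 767.0203 × 1.063120 = 815.4346
Value (long) = (F − K)·e^(−rT) = (815.4346 − 768.67) × 0.940627 = 43.9880
Value = kr 43.99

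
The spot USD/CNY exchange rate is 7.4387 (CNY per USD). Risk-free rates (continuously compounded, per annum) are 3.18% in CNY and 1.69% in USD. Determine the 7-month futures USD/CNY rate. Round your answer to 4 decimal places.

F = S·e^((r_CNY − r_USD)T) = 7.4387 · e^((0.0318 − 0.0169) × 7/12)
= 7.4387 · e^0.008692 = 7.4387 × 1.008730
F = 7.5036 CNY per USD

7.5036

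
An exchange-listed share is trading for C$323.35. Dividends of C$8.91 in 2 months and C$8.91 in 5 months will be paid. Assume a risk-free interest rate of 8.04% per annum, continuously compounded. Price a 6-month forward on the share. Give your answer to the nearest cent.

PV(dividends) I = 8.91·e^(−0.0804·2/12) + 8.91·e^(−0.0804·5/12)
I = 8.7914 + 8.6165 = 17.4079
F = (S − I)·e^(rT) = (323.35 − 17.4079) · e^(0.0804·6/12)
= 305.9421 · e^0.040200 = 305.9421 × 1.041019 = C$318.49

C$318.49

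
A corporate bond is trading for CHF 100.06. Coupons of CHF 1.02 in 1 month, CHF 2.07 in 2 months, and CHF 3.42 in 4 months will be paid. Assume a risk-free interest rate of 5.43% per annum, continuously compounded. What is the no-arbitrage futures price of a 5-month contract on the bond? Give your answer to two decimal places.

CHF 95.78

PV(coupons) I = 1.02·e^(−0.0543·1/12) + 2.07·e^(−0.0543·2/12) + 3.42·e^(−0.0543·4/12)
I = 1.0154 + 2.0514 + 3.3587 = 6.4255
F = (S − I)·e^(rT) = (100.06 − 6.4255) · e^(0.0543·5/12)
= 93.6345 · e^0.022625 = 93.6345 × 1.022883 = CHF 95.78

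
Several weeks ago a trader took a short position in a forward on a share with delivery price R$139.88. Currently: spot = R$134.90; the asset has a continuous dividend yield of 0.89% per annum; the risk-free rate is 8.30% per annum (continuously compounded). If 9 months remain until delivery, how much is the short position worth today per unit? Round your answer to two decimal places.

Current fair forward for the remaining 9 months: F = S·e^((r − q)·T), (r − q) = 0.0830 − 0.0089 = 0.0741
F = 134.90 · e^(0.0741 × 9/12) = 134.90 × 1.057148 = 142.6093
Value of long forward = (F − K)·e^(−rT) = (142.6093 − 139.88) · e^(−0.0830·9/12)
= 2.7293 × 0.939648 = 2.56
Short position value = −(long value) = -R$2.56

-R$2.56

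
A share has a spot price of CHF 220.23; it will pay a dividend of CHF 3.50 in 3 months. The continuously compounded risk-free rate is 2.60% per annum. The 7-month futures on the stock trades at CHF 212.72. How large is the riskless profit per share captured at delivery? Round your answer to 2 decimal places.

PV(dividends) I = 3.50·e^(−0.0260·3/12) = 3.4773
Fair futures F* = (S − I)·e^(rT) = (220.23 − 3.4773)·e^0.015167 = 216.7527 × 1.015283 = 220.0653
Market CHF 212.72 < fair 220.0653: forward underpriced → reverse cash-and-carry (short the stock, invest proceeds at r, pay the dividends, go long the forward).
Profit at T = |F_mkt − F*| = |212.72 − 220.0653| = CHF 7.35 per share

CHF 7.35 per share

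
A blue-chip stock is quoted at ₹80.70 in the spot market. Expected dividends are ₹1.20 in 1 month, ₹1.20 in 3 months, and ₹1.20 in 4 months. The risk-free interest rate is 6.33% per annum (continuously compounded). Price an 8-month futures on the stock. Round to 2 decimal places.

PV(dividends) I = 1.20·e^(−0.0633·1/12) + 1.20·e^(−0.0633·3/12) + 1.20·e^(−0.0633·4/12)
I = 1.1937 + 1.1812 + 1.1749 = 3.5498
F = (S − I)·e^(rT) = (80.70 − 3.5498) · e^(0.0633·8/12)
= 77.1502 · e^0.042200 = 77.1502 × 1.043103 = ₹80.48

₹80.48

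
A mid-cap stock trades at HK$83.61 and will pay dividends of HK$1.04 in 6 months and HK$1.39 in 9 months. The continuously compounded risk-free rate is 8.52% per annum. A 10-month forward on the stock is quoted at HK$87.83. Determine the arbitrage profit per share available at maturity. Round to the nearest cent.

HK$0.54 per share

PV(dividends) I = 1.04·e^(−0.0852·6/12) + 1.39·e^(−0.0852·9/12) = 2.3006
Fair forward F* = (S − I)·e^(rT) = (83.61 − 2.3006)·e^0.071000 = 81.3094 × 1.073581 = 87.2922
Market HK$87.83 > fair 87.2922: forward overpriced → cash-and-carry (borrow at r, buy the stock and collect the dividends, short the forward).
Profit at T = |F_mkt − F*| = |87.83 − 87.2922| = HK$0.54 per share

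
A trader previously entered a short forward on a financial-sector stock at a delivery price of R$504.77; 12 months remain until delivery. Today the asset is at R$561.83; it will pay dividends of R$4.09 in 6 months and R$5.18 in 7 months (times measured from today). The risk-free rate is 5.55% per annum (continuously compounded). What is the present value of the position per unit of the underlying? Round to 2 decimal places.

-R$75.32

PV(remaining dividends) I = 4.09·e^(−0.0555·6/12) + 5.18·e^(−0.0555·7/12) = 8.9930
Current forward F = (S − I)·e^(rT) = (561.83 − 8.9930)·e^(0.0555·12/12) = 552.8370 × 1.057069 = 584.3869
Value (long) = (F − K)·e^(−rT) = (584.3869 − 504.77) × 0.946012 = 75.3185
Short position value = −(long value) = -R$75.32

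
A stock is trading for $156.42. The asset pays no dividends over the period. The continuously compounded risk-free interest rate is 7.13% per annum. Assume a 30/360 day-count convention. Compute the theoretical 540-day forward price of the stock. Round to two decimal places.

F = S·e^(rT) = 156.42 · e^(0.0713 × 540/360)
= 156.42 · e^0.106950 = 156.42 × 1.112879
F = $174.08

$174.08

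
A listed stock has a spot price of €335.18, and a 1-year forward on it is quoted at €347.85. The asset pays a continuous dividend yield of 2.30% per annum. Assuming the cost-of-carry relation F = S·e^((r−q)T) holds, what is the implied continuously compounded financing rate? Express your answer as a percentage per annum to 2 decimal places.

From F = S·e^((r−q)T): (r − q) = ln(F/S)/T
ln(347.85/335.18) = ln(1.037801) = 0.037104
(r − q) = 0.037104 / (1) = 0.037104
r = ln(F/S)/T + q = 0.037104 + 0.0230 = 0.060104
r = 6.01%

6.01%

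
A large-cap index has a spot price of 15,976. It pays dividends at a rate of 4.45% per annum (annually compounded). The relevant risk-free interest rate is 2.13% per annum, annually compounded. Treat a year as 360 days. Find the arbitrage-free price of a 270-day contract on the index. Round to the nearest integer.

15,709

F = S · (1+r)^T / (1+q)^T
= 15976 × 1.015933 / 1.033193 = 15976 × 0.983295
F = 15,709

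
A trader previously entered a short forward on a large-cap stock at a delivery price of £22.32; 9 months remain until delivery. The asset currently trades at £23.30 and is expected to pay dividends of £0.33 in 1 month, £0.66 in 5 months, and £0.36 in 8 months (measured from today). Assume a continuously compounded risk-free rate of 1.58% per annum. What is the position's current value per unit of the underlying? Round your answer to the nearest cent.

PV(remaining dividends) I = 0.33·e^(−0.0158·1/12) + 0.66·e^(−0.0158·5/12) + 0.36·e^(−0.0158·8/12) = 1.3415
Current forward F = (S − I)·e^(rT) = (23.30 − 1.3415)·e^(0.0158·9/12) = 21.9585 × 1.011920 = 22.2202
Value (long) = (F − K)·e^(−rT) = (22.2202 − 22.32) × 0.988220 = -0.0986
Short position value = −(long value) = £0.10

£0.10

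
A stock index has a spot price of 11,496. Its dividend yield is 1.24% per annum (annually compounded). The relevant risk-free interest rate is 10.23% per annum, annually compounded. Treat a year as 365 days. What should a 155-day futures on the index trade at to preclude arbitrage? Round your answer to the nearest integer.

11,919

F = S · (1+r)^T / (1+q)^T
= 11496 × 1.042228 / 1.005247 = 11496 × 1.036788
F = 11,919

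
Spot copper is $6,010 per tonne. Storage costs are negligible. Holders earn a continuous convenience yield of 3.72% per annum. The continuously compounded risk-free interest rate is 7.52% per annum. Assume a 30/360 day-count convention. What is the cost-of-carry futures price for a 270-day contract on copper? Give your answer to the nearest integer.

$6,184 per tonne

Net carry = r + u − y = 0.0752 + 0.0000 − 0.0372 = 0.0380
F = S·e^((r+u−y)T) = 6010 · e^(0.0380 × 270/360) = 6010 · e^0.028500
= 6010 × 1.028910 = $6,184 per tonne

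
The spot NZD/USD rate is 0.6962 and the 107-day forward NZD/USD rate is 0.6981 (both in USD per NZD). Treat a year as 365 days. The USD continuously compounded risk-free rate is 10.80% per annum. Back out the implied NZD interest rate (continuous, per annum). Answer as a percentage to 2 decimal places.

F = S·e^((r_USD − r_NZD)T) ⇒ r_NZD = r_USD − ln(F/S)/T
ln(0.6981/0.6962) = 0.002725; /(107/365) = 0.009296
r_NZD = 0.1080 − 0.009296 = 0.098704
r_NZD = 9.87%

9.87%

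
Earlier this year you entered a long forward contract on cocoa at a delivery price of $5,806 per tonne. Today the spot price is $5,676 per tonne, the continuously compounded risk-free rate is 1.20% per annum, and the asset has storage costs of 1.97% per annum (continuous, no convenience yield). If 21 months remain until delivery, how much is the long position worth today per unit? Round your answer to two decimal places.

Current fair forward for the remaining 21 months: F = S·e^((r + u)·T), (r + u) = 0.0120 + 0.0197 = 0.0317
F = 5676 · e^(0.0317 × 21/12) = 5676 × 1.05704259 = 5999.7737
Value of long forward = (F − K)·e^(−rT) = (5999.7737 − 5806) · e^(−0.0120·21/12)
= 193.7737 × 0.97921896 = 189.75

$189.75 per tonne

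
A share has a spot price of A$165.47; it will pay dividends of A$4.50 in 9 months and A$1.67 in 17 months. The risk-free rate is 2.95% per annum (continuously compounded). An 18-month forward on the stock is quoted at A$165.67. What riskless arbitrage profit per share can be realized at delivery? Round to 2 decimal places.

PV(dividends) I = 4.50·e^(−0.0295·9/12) + 1.67·e^(−0.0295·17/12) = 6.0032
Fair forward F* = (S − I)·e^(rT) = (165.47 − 6.0032)·e^0.044250 = 159.4668 × 1.045244 = 166.6817
Market A$165.67 < fair 166.6817: forward underpriced → reverse cash-and-carry (short the stock, invest proceeds at r, pay the dividends, go long the forward).
Profit at T = |F_mkt − F*| = |165.67 − 166.6817| = A$1.01 per share

A$1.01 per share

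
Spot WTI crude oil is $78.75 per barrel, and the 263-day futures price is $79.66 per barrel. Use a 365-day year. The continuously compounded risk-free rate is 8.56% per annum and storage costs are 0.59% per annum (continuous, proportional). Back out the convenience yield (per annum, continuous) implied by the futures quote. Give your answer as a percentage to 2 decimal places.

7.56%

F = S·e^((r+u−y)T) ⇒ (r+u−y) = ln(F/S)/T
ln(79.66/78.75) = 0.011489; /T ⇒ 0.015945
y = r + u − ln(F/S)/T = 0.0856 + 0.0059 − 0.015945 = 0.075555
y = 7.56%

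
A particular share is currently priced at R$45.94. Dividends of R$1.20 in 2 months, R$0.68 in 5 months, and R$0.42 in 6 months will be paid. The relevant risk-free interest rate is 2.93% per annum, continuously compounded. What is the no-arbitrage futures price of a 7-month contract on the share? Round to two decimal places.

R$44.41

PV(dividends) I = 1.20·e^(−0.0293·2/12) + 0.68·e^(−0.0293·5/12) + 0.42·e^(−0.0293·6/12)
I = 1.1942 + 0.6717 + 0.4139 = 2.2798
F = (S − I)·e^(rT) = (45.94 − 2.2798) · e^(0.0293·7/12)
= 43.6602 · e^0.017092 = 43.6602 × 1.017239 = R$44.41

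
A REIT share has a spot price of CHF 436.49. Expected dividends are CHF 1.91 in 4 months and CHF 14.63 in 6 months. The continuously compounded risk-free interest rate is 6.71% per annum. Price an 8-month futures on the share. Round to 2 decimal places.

PV(dividends) I = 1.91·e^(−0.0671·4/12) + 14.63·e^(−0.0671·6/12)
I = 1.8678 + 14.1473 = 16.0151
F = (S − I)·e^(rT) = (436.49 − 16.0151) · e^(0.0671·8/12)
= 420.4749 · e^0.044733 = 420.4749 × 1.045749 = CHF 439.71

CHF 439.71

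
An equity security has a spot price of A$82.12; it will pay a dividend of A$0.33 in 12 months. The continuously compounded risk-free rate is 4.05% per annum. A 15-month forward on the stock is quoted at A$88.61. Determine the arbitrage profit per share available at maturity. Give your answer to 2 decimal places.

PV(dividends) I = 0.33·e^(−0.0405·12/12) = 0.3169
Fair forward F* = (S − I)·e^(rT) = (82.12 − 0.3169)·e^0.050625 = 81.8031 × 1.051928 = 86.0510
Market A$88.61 > fair 86.0510: forward overpriced → cash-and-carry (borrow at r, buy the stock and collect the dividends, short the forward).
Profit at T = |F_mkt − F*| = |88.61 − 86.0510| = A$2.56 per share

A$2.56 per share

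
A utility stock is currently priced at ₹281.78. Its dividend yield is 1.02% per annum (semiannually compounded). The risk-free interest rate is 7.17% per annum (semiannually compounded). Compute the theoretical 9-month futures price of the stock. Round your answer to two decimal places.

₹294.81

F = S · (1+r/2)^(2T) / (1+q/2)^(2T)
= 281.78 × 1.054254 / 1.007660 = 281.78 × 1.046240
F = ₹294.81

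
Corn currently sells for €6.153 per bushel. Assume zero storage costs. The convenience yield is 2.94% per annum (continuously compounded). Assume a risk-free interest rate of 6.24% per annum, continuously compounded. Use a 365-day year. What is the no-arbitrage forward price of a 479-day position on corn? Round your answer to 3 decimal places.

€6.425 per bushel

Net carry = r + u − y = 0.0624 + 0.0000 − 0.0294 = 0.0330
F = S·e^((r+u−y)T) = 6.153 · e^(0.0330 × 479/365) = 6.153 · e^0.043307
= 6.153 × 1.044258 = €6.425 per bushel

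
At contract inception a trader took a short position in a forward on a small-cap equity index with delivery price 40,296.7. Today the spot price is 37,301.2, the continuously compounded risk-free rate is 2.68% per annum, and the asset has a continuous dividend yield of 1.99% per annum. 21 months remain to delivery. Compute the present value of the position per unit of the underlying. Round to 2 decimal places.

2425.87

Current fair forward for the remaining 21 months: F = S·e^((r − q)·T), (r − q) = 0.0268 − 0.0199 = 0.0069
F = 37301.2 · e^(0.0069 × 21/12) = 37301.2 × 1.01214820 = 37754.3424
Value of long forward = (F − K)·e^(−rT) = (37754.3424 − 40296.7) · e^(−0.0268·21/12)
= -2542.3576 × 0.95418281 = -2425.87
Short position value = −(long value) = 2425.87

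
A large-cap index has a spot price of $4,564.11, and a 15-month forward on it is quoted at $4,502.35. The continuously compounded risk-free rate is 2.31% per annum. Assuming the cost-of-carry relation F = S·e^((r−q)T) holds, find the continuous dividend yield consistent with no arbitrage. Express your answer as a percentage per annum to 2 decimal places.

From F = S·e^((r−q)T): (r − q) = ln(F/S)/T
ln(4502.35/4564.11) = ln(0.986468) = -0.013624
(r − q) = -0.013624 / (15/12) = -0.010899
q = r − ln(F/S)/T = 0.0231 + 0.010899 = 0.033999
q = 3.40%

3.40%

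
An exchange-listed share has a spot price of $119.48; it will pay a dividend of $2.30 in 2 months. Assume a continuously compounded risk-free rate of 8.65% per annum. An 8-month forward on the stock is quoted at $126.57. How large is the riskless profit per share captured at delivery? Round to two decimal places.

PV(dividends) I = 2.30·e^(−0.0865·2/12) = 2.2671
Fair forward F* = (S − I)·e^(rT) = (119.48 − 2.2671)·e^0.057667 = 117.2129 × 1.059362 = 124.1709
Market $126.57 > fair 124.1709: forward overpriced → cash-and-carry (borrow at r, buy the stock and collect the dividends, short the forward).
Profit at T = |F_mkt − F*| = |126.57 − 124.1709| = $2.40 per share

$2.40 per share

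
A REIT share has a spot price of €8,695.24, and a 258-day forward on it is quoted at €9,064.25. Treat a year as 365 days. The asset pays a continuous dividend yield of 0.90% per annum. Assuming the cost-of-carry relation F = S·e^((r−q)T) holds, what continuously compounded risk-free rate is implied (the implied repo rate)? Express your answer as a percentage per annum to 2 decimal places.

6.78%

From F = S·e^((r−q)T): (r − q) = ln(F/S)/T
ln(9064.25/8695.24) = ln(1.042438) = 0.041562
(r − q) = 0.041562 / (258/365) = 0.058799
r = ln(F/S)/T + q = 0.058799 + 0.0090 = 0.067799
r = 6.78%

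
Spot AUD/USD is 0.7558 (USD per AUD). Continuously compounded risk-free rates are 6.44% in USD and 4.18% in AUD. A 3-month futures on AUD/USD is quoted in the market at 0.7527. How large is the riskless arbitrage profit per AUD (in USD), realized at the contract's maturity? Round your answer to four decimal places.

0.0074 per AUD (in USD)

Fair futures: F* = S·e^(carry·T), with carry = (r_USD − r_AUD) = 0.0644 − 0.0418 = 0.0226
F* = 0.7558 · e^(0.0226 × 3/12) = 0.7558 · e^0.005650 = 0.7558 × 1.005666 = 0.7601
Market 0.7527 < fair 0.7601: forward underpriced → reverse cash-and-carry (short spot, go long the forward).
At maturity, profit = |F_mkt − F*| = |0.7527 − 0.7601| = 0.0074 per AUD (in USD)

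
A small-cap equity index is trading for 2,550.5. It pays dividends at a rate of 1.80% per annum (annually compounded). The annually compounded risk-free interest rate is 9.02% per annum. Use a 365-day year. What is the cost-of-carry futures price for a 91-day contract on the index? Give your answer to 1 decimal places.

2,594.4

F = S · (1+r)^T / (1+q)^T
= 2550.5 × 1.021765 / 1.004458 = 2550.5 × 1.017230
F = 2,594.4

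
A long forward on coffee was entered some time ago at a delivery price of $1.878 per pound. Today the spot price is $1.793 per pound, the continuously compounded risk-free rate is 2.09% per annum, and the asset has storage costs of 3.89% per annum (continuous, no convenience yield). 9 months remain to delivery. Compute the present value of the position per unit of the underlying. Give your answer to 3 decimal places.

-$0.003 per pound

Current fair forward for the remaining 9 months: F = S·e^((r + u)·T), (r + u) = 0.0209 + 0.0389 = 0.0598
F = 1.793 · e^(0.0598 × 9/12) = 1.793 × 1.045871 = 1.8752
Value of long forward = (F − K)·e^(−rT) = (1.8752 − 1.878) · e^(−0.0209·9/12)
= -0.0028 × 0.984447 = -0.003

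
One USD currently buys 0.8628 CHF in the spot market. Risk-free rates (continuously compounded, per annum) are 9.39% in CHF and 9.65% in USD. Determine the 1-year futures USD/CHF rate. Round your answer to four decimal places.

F = S·e^((r_CHF − r_USD)T) = 0.8628 · e^((0.0939 − 0.0965) × 1)
= 0.8628 · e^-0.002600 = 0.8628 × 0.997403
F = 0.8606 CHF per USD

0.8606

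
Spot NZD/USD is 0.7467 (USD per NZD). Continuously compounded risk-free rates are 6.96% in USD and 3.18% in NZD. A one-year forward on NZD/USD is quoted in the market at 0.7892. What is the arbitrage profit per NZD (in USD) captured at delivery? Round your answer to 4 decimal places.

0.0137 per NZD (in USD)

Fair forward: F* = S·e^(carry·T), with carry = (r_USD − r_NZD) = 0.0696 − 0.0318 = 0.0378
F* = 0.7467 · e^(0.0378 × 12/12) = 0.7467 · e^0.037800 = 0.7467 × 1.038524 = 0.7755
Market 0.7892 > fair 0.7755: forward overpriced → cash-and-carry (buy spot, short the forward).
At maturity, profit = |F_mkt − F*| = |0.7892 − 0.7755| = 0.0137 per NZD (in USD)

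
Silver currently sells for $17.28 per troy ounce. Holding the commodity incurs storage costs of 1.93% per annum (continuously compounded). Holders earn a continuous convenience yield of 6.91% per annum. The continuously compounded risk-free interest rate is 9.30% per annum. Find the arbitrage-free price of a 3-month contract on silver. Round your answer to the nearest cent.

Net carry = r + u − y = 0.0930 + 0.0193 − 0.0691 = 0.0432
F = S·e^((r+u−y)T) = 17.28 · e^(0.0432 × 3/12) = 17.28 · e^0.010800
= 17.28 × 1.010859 = $17.47 per troy ounce

$17.47 per troy ounce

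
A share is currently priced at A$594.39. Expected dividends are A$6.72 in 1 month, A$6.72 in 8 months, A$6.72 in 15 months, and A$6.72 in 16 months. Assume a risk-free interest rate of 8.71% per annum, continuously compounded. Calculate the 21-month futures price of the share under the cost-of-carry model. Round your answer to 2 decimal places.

A$663.12

PV(dividends) I = 6.72·e^(−0.0871·1/12) + 6.72·e^(−0.0871·8/12) + 6.72·e^(−0.0871·15/12) + 6.72·e^(−0.0871·16/12)
I = 6.6714 + 6.3409 + 6.0268 + 5.9832 = 25.0223
F = (S − I)·e^(rT) = (594.39 − 25.0223) · e^(0.0871·21/12)
= 569.3677 · e^0.152425 = 569.3677 × 1.164655 = A$663.12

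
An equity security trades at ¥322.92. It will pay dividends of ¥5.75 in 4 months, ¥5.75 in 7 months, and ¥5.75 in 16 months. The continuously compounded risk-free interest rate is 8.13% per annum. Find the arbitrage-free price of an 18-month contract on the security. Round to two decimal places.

¥346.46

PV(dividends) I = 5.75·e^(−0.0813·4/12) + 5.75·e^(−0.0813·7/12) + 5.75·e^(−0.0813·16/12)
I = 5.5963 + 5.4837 + 5.1593 = 16.2393
F = (S − I)·e^(rT) = (322.92 − 16.2393) · e^(0.0813·18/12)
= 306.6807 · e^0.121950 = 306.6807 × 1.129698 = ¥346.46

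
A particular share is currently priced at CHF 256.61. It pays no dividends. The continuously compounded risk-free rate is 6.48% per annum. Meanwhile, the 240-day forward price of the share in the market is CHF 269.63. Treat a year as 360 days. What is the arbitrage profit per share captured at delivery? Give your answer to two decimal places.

CHF 1.69 per share

Fair forward: F* = S·e^(carry·T), with carry = r = 0.0648
F* = 256.61 · e^(0.0648 × 240/360) = 256.61 · e^0.043200 = 256.61 × 1.044147 = CHF 267.9386
Market CHF 269.63 > fair CHF 267.9386: forward overpriced → cash-and-carry (buy spot, short the forward).
At maturity, profit = |F_mkt − F*| = |269.63 − 267.9386| = CHF 1.69 per share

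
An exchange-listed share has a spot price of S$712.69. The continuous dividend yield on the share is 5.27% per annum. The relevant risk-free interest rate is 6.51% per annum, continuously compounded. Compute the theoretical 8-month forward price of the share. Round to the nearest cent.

F = S·e^((r − q)T) = 712.69 · e^((0.0651 − 0.0527) × 8/12)
= 712.69 · e^0.008267 = 712.69 × 1.008301
F = S$718.61

S$718.61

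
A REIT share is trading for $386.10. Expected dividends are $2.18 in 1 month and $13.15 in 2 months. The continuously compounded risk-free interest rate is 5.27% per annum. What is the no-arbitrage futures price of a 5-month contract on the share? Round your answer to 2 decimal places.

$379.13

PV(dividends) I = 2.18·e^(−0.0527·1/12) + 13.15·e^(−0.0527·2/12)
I = 2.1704 + 13.0350 = 15.2054
F = (S − I)·e^(rT) = (386.10 − 15.2054) · e^(0.0527·5/12)
= 370.8946 · e^0.021958 = 370.8946 × 1.022201 = $379.13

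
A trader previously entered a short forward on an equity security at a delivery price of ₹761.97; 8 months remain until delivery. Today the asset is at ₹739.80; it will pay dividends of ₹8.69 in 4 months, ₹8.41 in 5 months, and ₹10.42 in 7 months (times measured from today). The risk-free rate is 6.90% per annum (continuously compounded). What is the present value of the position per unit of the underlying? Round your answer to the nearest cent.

₹14.59

PV(remaining dividends) I = 8.69·e^(−0.0690·4/12) + 8.41·e^(−0.0690·5/12) + 10.42·e^(−0.0690·7/12) = 26.6730
Current forward F = (S − I)·e^(rT) = (739.80 − 26.6730)·e^(0.0690·8/12) = 713.1270 × 1.047074 = 746.6967
Value (long) = (F − K)·e^(−rT) = (746.6967 − 761.97) × 0.955042 = -14.5866
Short position value = −(long value) = ₹14.59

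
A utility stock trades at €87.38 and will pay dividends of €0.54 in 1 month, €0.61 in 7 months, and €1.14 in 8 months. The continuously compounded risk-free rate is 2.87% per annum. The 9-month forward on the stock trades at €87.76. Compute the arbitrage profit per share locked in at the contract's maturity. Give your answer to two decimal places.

PV(dividends) I = 0.54·e^(−0.0287·1/12) + 0.61·e^(−0.0287·7/12) + 1.14·e^(−0.0287·8/12) = 2.2570
Fair forward F* = (S − I)·e^(rT) = (87.38 − 2.2570)·e^0.021525 = 85.1230 × 1.021758 = 86.9751
Market €87.76 > fair 86.9751: forward overpriced → cash-and-carry (borrow at r, buy the stock and collect the dividends, short the forward).
Profit at T = |F_mkt − F*| = |87.76 − 86.9751| = €0.78 per share

€0.78 per share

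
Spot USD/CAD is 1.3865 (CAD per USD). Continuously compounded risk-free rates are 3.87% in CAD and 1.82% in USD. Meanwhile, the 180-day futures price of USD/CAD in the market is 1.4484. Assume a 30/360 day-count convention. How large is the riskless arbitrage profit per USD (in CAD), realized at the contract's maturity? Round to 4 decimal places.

Fair futures: F* = S·e^(carry·T), with carry = (r_CAD − r_USD) = 0.0387 − 0.0182 = 0.0205
F* = 1.3865 · e^(0.0205 × 180/360) = 1.3865 · e^0.010250 = 1.3865 × 1.010303 = 1.4008
Market 1.4484 > fair 1.4008: forward overpriced → cash-and-carry (buy spot, short the forward).
At maturity, profit = |F_mkt − F*| = |1.4484 − 1.4008| = 0.0476 per USD (in CAD)

0.0476 per USD (in CAD)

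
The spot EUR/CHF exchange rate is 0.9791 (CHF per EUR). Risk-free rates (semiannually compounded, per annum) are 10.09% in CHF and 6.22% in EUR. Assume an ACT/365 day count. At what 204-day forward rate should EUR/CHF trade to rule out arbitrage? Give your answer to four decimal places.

0.9997

By covered interest parity, F = S · (1+r_CHF/2)^(2T) / (1+r_EUR/2)^(2T)
= 0.9791 × 1.056559 / 1.034827 = 0.9791 × 1.021001
F = 0.9997 CHF per EUR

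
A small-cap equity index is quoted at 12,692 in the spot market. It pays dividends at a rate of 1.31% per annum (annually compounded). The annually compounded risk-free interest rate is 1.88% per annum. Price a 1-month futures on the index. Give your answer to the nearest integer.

F = S · (1+r)^T / (1+q)^T
= 12692 × 1.001553 / 1.001085 = 12692 × 1.000467
F = 12,698

12,698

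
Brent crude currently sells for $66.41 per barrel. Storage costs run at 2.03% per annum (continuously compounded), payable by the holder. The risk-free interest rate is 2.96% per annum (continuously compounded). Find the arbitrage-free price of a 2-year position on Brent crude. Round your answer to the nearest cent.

Net carry = r + u − y = 0.0296 + 0.0203 − 0.0000 = 0.0499
F = S·e^((r+u−y)T) = 66.41 · e^(0.0499 × 2) = 66.41 · e^0.099800
= 66.41 × 1.104950 = $73.38 per barrel

$73.38 per barrel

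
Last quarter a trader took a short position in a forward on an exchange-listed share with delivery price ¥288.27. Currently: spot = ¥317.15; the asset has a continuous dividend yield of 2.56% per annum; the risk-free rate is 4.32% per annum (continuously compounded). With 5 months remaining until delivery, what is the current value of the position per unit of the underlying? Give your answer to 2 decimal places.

-¥30.66

Current fair forward for the remaining 5 months: F = S·e^((r − q)·T), (r − q) = 0.0432 − 0.0256 = 0.0176
F = 317.15 · e^(0.0176 × 5/12) = 317.15 × 1.007360 = 319.4842
Value of long forward = (F − K)·e^(−rT) = (319.4842 − 288.27) · e^(−0.0432·5/12)
= 31.2142 × 0.982161 = 30.66
Short position value = −(long value) = -¥30.66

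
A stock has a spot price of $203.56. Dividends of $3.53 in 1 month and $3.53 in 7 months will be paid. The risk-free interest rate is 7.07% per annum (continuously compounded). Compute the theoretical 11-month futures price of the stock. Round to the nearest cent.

PV(dividends) I = 3.53·e^(−0.0707·1/12) + 3.53·e^(−0.0707·7/12)
I = 3.5093 + 3.3874 = 6.8967
F = (S − I)·e^(rT) = (203.56 − 6.8967) · e^(0.0707·11/12)
= 196.6633 · e^0.064808 = 196.6633 × 1.066954 = $209.83

$209.83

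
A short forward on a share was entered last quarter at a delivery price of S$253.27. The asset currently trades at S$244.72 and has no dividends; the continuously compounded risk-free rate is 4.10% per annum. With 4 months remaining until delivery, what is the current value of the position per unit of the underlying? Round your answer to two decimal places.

S$5.11

Current fair forward for the remaining 4 months: F = S·e^(r·T), r = 0.0410
F = 244.72 · e^(0.0410 × 4/12) = 244.72 × 1.013760 = 248.0873
Value of long forward = (F − K)·e^(−rT) = (248.0873 − 253.27) · e^(−0.0410·4/12)
= -5.1827 × 0.986426 = -5.11
Short position value = −(long value) = S$5.11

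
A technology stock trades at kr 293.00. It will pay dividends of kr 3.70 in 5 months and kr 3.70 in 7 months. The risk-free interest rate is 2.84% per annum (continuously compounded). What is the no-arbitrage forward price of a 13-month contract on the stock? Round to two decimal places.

kr 294.63

PV(dividends) I = 3.70·e^(−0.0284·5/12) + 3.70·e^(−0.0284·7/12)
I = 3.6565 + 3.6392 = 7.2957
F = (S − I)·e^(rT) = (293.00 − 7.2957) · e^(0.0284·13/12)
= 285.7043 · e^0.030767 = 285.7043 × 1.031245 = kr 294.63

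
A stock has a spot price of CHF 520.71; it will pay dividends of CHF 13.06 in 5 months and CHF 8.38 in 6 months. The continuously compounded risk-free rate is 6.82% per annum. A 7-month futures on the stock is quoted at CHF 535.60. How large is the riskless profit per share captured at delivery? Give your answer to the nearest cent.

CHF 15.39 per share

PV(dividends) I = 13.06·e^(−0.0682·5/12) + 8.38·e^(−0.0682·6/12) = 20.7932
Fair futures F* = (S − I)·e^(rT) = (520.71 − 20.7932)·e^0.039783 = 499.9168 × 1.040585 = 520.2059
Market CHF 535.60 > fair 520.2059: forward overpriced → cash-and-carry (borrow at r, buy the stock and collect the dividends, short the forward).
Profit at T = |F_mkt − F*| = |535.60 − 520.2059| = CHF 15.39 per share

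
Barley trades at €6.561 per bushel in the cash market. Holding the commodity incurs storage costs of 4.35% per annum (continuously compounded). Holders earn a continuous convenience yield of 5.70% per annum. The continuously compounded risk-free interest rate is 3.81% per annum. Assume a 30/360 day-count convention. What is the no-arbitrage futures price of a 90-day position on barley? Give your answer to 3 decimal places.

Net carry = r + u − y = 0.0381 + 0.0435 − 0.0570 = 0.0246
F = S·e^((r+u−y)T) = 6.561 · e^(0.0246 × 90/360) = 6.561 · e^0.006150
= 6.561 × 1.006169 = €6.601 per bushel

€6.601 per bushel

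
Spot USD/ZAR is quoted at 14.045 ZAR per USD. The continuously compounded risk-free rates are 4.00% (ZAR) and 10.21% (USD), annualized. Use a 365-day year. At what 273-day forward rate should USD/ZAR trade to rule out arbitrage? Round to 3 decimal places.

13.408

F = S·e^((r_ZAR − r_USD)T) = 14.045 · e^((0.0400 − 0.1021) × 273/365)
= 14.045 · e^-0.046447 = 14.045 × 0.954615
F = 13.408 ZAR per USD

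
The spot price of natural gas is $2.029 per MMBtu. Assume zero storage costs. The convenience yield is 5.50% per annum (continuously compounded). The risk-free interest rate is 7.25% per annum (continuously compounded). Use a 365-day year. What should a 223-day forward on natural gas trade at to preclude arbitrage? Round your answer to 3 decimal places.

Net carry = r + u − y = 0.0725 + 0.0000 − 0.0550 = 0.0175
F = S·e^((r+u−y)T) = 2.029 · e^(0.0175 × 223/365) = 2.029 · e^0.010692
= 2.029 × 1.010749 = $2.051 per MMBtu

$2.051 per MMBtu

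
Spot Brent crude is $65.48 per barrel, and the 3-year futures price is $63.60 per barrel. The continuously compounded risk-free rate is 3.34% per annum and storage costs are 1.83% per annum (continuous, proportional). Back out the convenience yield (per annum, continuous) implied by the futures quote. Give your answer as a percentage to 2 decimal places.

6.14%

F = S·e^((r+u−y)T) ⇒ (r+u−y) = ln(F/S)/T
ln(63.60/65.48) = -0.029131; /T ⇒ -0.009710
y = r + u − ln(F/S)/T = 0.0334 + 0.0183 + 0.009710 = 0.061410
y = 6.14%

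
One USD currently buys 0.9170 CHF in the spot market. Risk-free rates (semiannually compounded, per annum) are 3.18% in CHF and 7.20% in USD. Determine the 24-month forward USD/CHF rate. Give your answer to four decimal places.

By covered interest parity, F = S · (1+r_CHF/2)^(2T) / (1+r_USD/2)^(2T)
= 0.9170 × 1.065133 / 1.151964 = 0.9170 × 0.924624
F = 0.8479 CHF per USD

0.8479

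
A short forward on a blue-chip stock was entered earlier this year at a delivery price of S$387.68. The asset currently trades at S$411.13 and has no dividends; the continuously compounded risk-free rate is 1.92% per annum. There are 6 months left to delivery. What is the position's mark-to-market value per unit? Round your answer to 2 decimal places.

Current fair forward for the remaining 6 months: F = S·e^(r·T), r = 0.0192
F = 411.13 · e^(0.0192 × 6/12) = 411.13 × 1.009646 = 415.0958
Value of long forward = (F − K)·e^(−rT) = (415.0958 − 387.68) · e^(−0.0192·6/12)
= 27.4158 × 0.990446 = 27.15
Short position value = −(long value) = -S$27.15

-S$27.15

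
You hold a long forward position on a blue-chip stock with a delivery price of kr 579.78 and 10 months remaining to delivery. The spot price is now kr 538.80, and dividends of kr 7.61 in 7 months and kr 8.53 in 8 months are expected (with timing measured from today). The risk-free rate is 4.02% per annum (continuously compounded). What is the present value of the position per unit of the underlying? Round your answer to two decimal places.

PV(remaining dividends) I = 7.61·e^(−0.0402·7/12) + 8.53·e^(−0.0402·8/12) = 15.7381
Current forward F = (S − I)·e^(rT) = (538.80 − 15.7381)·e^(0.0402·10/12) = 523.0619 × 1.034067 = 540.8810
Value (long) = (F − K)·e^(−rT) = (540.8810 − 579.78) × 0.967055 = -37.6175
Value = -kr 37.62

-kr 37.62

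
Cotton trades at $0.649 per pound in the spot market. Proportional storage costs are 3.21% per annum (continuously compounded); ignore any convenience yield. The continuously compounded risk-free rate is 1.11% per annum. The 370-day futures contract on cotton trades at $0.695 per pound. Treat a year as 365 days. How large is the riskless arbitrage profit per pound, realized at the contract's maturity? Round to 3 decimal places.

$0.017 per pound

Fair futures: F* = S·e^(carry·T), with carry = (r + u) = 0.0111 + 0.0321 = 0.0432
F* = 0.649 · e^(0.0432 × 370/365) = 0.649 · e^0.043792 = 0.649 × 1.044765 = $0.6781
Market $0.695 > fair $0.6781: forward overpriced → cash-and-carry (buy spot, short the forward).
At maturity, profit = |F_mkt − F*| = |0.695 − 0.6781| = $0.017 per pound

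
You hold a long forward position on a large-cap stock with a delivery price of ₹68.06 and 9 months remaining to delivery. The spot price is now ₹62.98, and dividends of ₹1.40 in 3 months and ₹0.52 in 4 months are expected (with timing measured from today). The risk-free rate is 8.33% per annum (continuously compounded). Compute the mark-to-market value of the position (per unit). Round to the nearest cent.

-₹2.83

PV(remaining dividends) I = 1.40·e^(−0.0833·3/12) + 0.52·e^(−0.0833·4/12) = 1.8769
Current forward F = (S − I)·e^(rT) = (62.98 − 1.8769)·e^(0.0833·9/12) = 61.1031 × 1.064468 = 65.0423
Value (long) = (F − K)·e^(−rT) = (65.0423 − 68.06) × 0.939437 = -2.8349
Value = -₹2.83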